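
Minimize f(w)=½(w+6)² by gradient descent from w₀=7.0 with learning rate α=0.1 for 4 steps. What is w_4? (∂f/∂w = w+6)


step 1: grad = 7+6 = 13; w = 7 - 0.1·(13) = 5.7
step 2: grad = 5.7+6 = 11.7; w = 5.7 - 0.1·(11.7) = 4.53
step 3: grad = 4.53+6 = 10.53; w = 4.53 - 0.1·(10.53) = 3.477
step 4: grad = 3.477+6 = 9.477; w = 3.477 - 0.1·(9.477) = 2.5293

2.5293


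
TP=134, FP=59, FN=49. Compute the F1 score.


Precision = 134/193 = 0.6943
Recall = 134/183 = 0.7322
F1 = 2·P·R/(P+R) = 2·TP/(2·TP+FP+FN) = 268/(268+59+49) = 268/376 = 0.7128

0.7128


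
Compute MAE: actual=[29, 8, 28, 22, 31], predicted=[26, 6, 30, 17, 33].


Absolute errors: |29-26|=3, |8-6|=2, |28-30|=2, |22-17|=5, |31-33|=2
Sum = 14
MAE = 14/5 = 14/5

14/5


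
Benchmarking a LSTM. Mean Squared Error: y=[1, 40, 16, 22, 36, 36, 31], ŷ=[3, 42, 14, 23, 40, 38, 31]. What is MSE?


Squared errors: (1-3)²=4, (40-42)²=4, (16-14)²=4, (22-23)²=1, (36-40)²=16, (36-38)²=4, (31-31)²=0
Sum = 33
MSE = 33/7 = 33/7

33/7


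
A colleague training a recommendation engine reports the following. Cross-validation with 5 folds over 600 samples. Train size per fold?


Fold size = 600/5 = 120
Training per fold = 600 - 120 = 480

480


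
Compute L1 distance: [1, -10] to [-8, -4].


d = |1+ 8| + |-10+ 4|
  = 9 + 6
  = 15

15


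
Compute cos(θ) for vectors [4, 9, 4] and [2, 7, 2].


A·B = 4·2 + 9·7 + 4·2 = 79
‖A‖ = √113 = 10.6301, ‖B‖ = √57 = 7.5498
cos = 79/(√113·√57) = 79/√6441 = 0.9844

0.9844


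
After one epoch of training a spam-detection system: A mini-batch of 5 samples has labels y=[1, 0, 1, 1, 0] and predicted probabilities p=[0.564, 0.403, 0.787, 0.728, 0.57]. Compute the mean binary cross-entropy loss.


L[0] = -ln(0.564) = 0.5727
L[1] = -ln(1-0.403) = -ln(0.597) = 0.5158
L[2] = -ln(0.787) = 0.2395
L[3] = -ln(0.728) = 0.3175
L[4] = -ln(1-0.57) = -ln(0.43) = 0.844
mean = (0.5727 + 0.5158 + 0.2395 + 0.3175 + 0.844)/5 = 0.4979

0.4979


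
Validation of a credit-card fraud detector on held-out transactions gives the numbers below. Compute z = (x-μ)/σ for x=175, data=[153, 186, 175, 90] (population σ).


μ = 151, σ = 37.1685
z = (175 - 151)/37.1685 = 0.6457

0.6457


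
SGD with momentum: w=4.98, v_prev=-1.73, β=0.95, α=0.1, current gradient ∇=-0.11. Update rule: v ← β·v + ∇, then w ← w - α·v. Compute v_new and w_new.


v_new = 0.95·-1.73 - 0.11 = -1.6435 - 0.11 = -1.7535
w_new = 4.98 - 0.1·-1.7535 = 4.98 + 0.17535 = 5.15535

v_new=-1.7535, w_new=5.15535


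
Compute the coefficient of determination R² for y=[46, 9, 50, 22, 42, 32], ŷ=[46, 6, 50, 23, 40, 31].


ȳ = 33.5
SS_res = Σ(y-ŷ)² = 15
SS_tot = Σ(y-ȳ)² = 1235.5
R² = 1 - SS_res/SS_tot = 1 - 0.0121 = 0.9879

0.9879


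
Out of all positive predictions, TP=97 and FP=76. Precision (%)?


Precision = TP/(TP+FP)
= 97/(97+76)
= 97/173 = 56.07%

56.07%


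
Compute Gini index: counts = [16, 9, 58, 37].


Probabilities: [16/120, 9/120, 58/120, 37/120] ≈ [0.1333, 0.075, 0.4833, 0.3083]
Σpᵢ² = (256 + 81 + 3364 + 1369)/120² = 5070/14400
Gini = 1 - Σpᵢ² = 1 - 5070/14400 = 0.6479

0.6479


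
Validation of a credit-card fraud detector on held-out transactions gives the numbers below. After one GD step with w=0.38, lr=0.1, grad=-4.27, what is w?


w_new = w - α·∇
= 0.38 - 0.1·-4.27
= 0.38 + 0.427
= 0.807

0.807


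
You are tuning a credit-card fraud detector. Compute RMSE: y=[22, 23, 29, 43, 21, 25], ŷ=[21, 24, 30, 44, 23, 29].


MSE = 24/6 = 4
RMSE = √(24/6) = 2.0

2.0


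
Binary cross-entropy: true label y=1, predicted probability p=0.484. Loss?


BCE = -[y·ln(p) + (1-y)·ln(1-p)]
= -1·ln(0.484) - 0
= -ln(0.484) = 0.7257

0.7257


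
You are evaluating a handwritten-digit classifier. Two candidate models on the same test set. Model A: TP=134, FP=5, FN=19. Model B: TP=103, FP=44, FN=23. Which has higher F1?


Model A: P=134/139=0.964, R=134/153=0.8758, F1=2PR/(P+R)=2TP/(2TP+FP+FN)=268/292=0.9178
Model B: P=103/147=0.7007, R=103/126=0.8175, F1=2PR/(P+R)=2TP/(2TP+FP+FN)=206/273=0.7546
0.9178 > 0.7546 → Model A

Model A


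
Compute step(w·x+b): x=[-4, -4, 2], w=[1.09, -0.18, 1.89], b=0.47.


z = (-4)·(1.09) + (-4)·(-0.18) + (2)·(1.89) + 0.47
  = 0.61
step(z) = 1 (z≥0)

1


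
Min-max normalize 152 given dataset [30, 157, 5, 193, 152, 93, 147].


min=5, max=193
(152-5)/(193-5) = 147/188 = 0.7819

0.7819


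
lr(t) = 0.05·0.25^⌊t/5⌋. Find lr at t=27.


n_drops = ⌊27/5⌋ = 5
lr = 0.05·0.25^5 = 0.05·0.0009765625 = 0.000048828125

0.000048828125


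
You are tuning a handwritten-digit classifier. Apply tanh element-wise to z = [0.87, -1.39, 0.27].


tanh(0.87) = 0.7014
tanh(-1.39) = -0.8832
tanh(0.27) = 0.2636
result = [0.7014, -0.8832, 0.2636]

[0.7014, -0.8832, 0.2636]


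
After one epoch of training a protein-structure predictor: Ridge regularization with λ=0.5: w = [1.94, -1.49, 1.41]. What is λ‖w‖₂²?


‖w‖₂² = (1.94)² + (-1.49)² + (1.41)²
     = 3.7636 + 2.2201 + 1.9881
     = 7.9718
λ·‖w‖₂² = 0.5·7.9718 = 3.9859

3.9859


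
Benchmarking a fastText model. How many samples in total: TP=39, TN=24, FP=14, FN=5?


Total = TP + TN + FP + FN
= 39 + 24 + 14 + 5
= 82
(Predicted positive: 53, predicted negative: 29)

82


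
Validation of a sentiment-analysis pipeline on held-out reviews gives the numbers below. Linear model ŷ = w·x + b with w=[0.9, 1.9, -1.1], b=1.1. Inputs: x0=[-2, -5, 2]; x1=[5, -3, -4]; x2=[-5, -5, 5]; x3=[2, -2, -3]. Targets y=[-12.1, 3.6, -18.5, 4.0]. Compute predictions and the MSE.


ŷ0 = (0.9)·(-2) + (1.9)·(-5) + (-1.1)·(2) + 1.1 = -12.4
ŷ1 = (0.9)·(5) + (1.9)·(-3) + (-1.1)·(-4) + 1.1 = 4.3
ŷ2 = (0.9)·(-5) + (1.9)·(-5) + (-1.1)·(5) + 1.1 = -18.4
ŷ3 = (0.9)·(2) + (1.9)·(-2) + (-1.1)·(-3) + 1.1 = 2.4
errors² = [0.09, 0.49, 0.01, 2.56]
MSE = 3.1500/4 = 0.7875

0.7875


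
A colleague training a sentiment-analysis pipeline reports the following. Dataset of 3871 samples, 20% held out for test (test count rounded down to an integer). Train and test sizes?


Test = ⌊3871·20/100⌋ = 774
Train = 3871 - 774 = 3097

Train: 3097, Test: 774


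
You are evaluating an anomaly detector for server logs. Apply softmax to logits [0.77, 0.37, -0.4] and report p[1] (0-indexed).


Exponentials: e^0.77=2.1598, e^0.37=1.4477, e^-0.4=0.6703
Sum = 4.2778
Softmax = [0.5049, 0.3384, 0.1567]
p[1] = 1.4477/4.2778 = 0.3384

0.3384


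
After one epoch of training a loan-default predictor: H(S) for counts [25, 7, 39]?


Probabilities: [25/71, 7/71, 39/71] ≈ [0.3521, 0.0986, 0.5493]
H = -((25/71)·log₂(25/71) + (7/71)·log₂(7/71) + (39/71)·log₂(39/71))
  = 1.3346 bits

1.3346 bits


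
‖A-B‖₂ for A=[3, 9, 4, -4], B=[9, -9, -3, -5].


d = √((3-9)² + (9+ 9)² + (4+ 3)² + (-4+ 5)²)
  = √(36 + 324 + 49 + 1)
  = √410 = 20.2485

20.2485


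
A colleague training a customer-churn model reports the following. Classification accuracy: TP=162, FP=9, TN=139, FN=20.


Accuracy = (TP+TN)/(TP+TN+FP+FN)
= (162+139)/(330)
= 301/330 = 91.21%

91.21%


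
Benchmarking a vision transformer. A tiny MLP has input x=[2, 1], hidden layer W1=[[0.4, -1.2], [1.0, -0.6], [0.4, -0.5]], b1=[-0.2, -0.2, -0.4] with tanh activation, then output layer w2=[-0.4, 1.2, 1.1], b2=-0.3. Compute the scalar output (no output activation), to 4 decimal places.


z1[0] = (0.4)·(2) + (-1.2)·(1) - 0.2 = -0.6
z1[1] = (1.0)·(2) + (-0.6)·(1) - 0.2 = 1.2
z1[2] = (0.4)·(2) + (-0.5)·(1) - 0.4 = -0.1
h = tanh(z1) = [-0.537, 0.8337, -0.0997]
output = (-0.4)·(-0.537) + (1.2)·(0.8337) + (1.1)·(-0.0997) - 0.3 = 0.8056

0.8056


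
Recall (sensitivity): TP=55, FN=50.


Recall = TP/(TP+FN)
= 55/(55+50)
= 55/105 = 52.38%

52.38%


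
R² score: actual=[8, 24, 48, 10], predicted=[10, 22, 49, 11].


ȳ = 22.5
SS_res = Σ(y-ŷ)² = 10
SS_tot = Σ(y-ȳ)² = 1019
R² = 1 - SS_res/SS_tot = 1 - 0.0098 = 0.9902

0.9902


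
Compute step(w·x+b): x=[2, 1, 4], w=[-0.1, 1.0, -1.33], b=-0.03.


z = (2)·(-0.1) + (1)·(1.0) + (4)·(-1.33) - 0.03
  = -4.55
step(z) = 0 (z<0)

0


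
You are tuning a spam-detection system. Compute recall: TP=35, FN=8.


Recall = TP/(TP+FN)
= 35/(35+8)
= 35/43 = 81.4%

81.4%


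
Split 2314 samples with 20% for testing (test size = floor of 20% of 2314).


Test = ⌊2314·20/100⌋ = 462
Train = 2314 - 462 = 1852

Train: 1852, Test: 462


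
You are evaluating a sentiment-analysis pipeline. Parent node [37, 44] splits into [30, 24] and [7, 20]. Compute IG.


Parent = [37, 44], H_parent = 0.9946
H_left = 0.9911 (n=54), H_right = 0.8256 (n=27)
H_children = (54/81)·0.9911 + (27/81)·0.8256 = 0.9359
IG = 0.9946 - 0.9359 = 0.0587

0.0587


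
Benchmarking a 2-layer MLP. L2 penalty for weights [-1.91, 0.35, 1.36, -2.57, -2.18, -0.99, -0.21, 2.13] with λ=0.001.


‖w‖₂² = (-1.91)² + (0.35)² + (1.36)² + (-2.57)² + (-2.18)² + (-0.99)² + (-0.21)² + (2.13)²
     = 3.6481 + 0.1225 + 1.8496 + 6.6049 + 4.7524 + 0.9801 + 0.0441 + 4.5369
     = 22.5386
λ·‖w‖₂² = 0.001·22.5386 = 0.022539

0.022539


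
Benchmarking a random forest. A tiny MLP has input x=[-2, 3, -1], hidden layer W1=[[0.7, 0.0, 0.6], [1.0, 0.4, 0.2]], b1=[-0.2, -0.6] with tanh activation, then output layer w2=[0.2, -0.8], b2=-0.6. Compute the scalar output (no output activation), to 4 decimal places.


z1[0] = (0.7)·(-2) + (0.0)·(3) + (0.6)·(-1) - 0.2 = -2.2
z1[1] = (1.0)·(-2) + (0.4)·(3) + (0.2)·(-1) - 0.6 = -1.6
h = tanh(z1) = [-0.9757, -0.9217]
output = (0.2)·(-0.9757) + (-0.8)·(-0.9217) - 0.6 = -0.0578

-0.0578


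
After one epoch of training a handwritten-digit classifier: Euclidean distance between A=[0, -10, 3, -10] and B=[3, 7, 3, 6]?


d = √((0-3)² + (-10-7)² + (3-3)² + (-10-6)²)
  = √(9 + 289 + 0 + 256)
  = √554 = 23.5372

23.5372


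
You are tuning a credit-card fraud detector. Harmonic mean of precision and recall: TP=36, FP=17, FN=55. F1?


Precision = 36/53 = 0.6792
Recall = 36/91 = 0.3956
F1 = 2·P·R/(P+R) = 2·TP/(2·TP+FP+FN) = 72/(72+17+55) = 72/144 = 0.5

0.5


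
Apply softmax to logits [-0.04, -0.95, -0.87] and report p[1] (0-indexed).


Exponentials: e^-0.04=0.9608, e^-0.95=0.3867, e^-0.87=0.419
Sum = 1.7665
Softmax = [0.5439, 0.2189, 0.2372]
p[1] = 0.3867/1.7665 = 0.2189

0.2189


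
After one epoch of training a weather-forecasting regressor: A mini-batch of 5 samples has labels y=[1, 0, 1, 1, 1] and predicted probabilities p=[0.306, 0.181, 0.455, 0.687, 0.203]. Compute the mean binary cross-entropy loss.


L[0] = -ln(0.306) = 1.1842
L[1] = -ln(1-0.181) = -ln(0.819) = 0.1997
L[2] = -ln(0.455) = 0.7875
L[3] = -ln(0.687) = 0.3754
L[4] = -ln(0.203) = 1.5945
mean = (1.1842 + 0.1997 + 0.7875 + 0.3754 + 1.5945)/5 = 0.8283

0.8283


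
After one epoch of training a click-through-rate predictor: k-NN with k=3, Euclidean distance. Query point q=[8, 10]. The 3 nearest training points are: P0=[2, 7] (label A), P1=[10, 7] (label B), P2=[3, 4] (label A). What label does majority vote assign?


d(q,P0) = 6.7082  (label A)
d(q,P1) = 3.6056  (label B)
d(q,P2) = 7.8102  (label A)
Votes: A=2, B=1
Majority → A

A


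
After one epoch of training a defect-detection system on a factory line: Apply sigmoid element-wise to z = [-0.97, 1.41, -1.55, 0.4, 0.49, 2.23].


σ(-0.97) = 1/(1+e^0.97) = 0.2749
σ(1.41) = 1/(1+e^-1.41) = 0.8038
σ(-1.55) = 1/(1+e^1.55) = 0.1751
σ(0.4) = 1/(1+e^-0.4) = 0.5987
σ(0.49) = 1/(1+e^-0.49) = 0.6201
σ(2.23) = 1/(1+e^-2.23) = 0.9029
result = [0.2749, 0.8038, 0.1751, 0.5987, 0.6201, 0.9029]

[0.2749, 0.8038, 0.1751, 0.5987, 0.6201, 0.9029]


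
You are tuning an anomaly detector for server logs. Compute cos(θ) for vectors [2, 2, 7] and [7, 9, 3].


A·B = 2·7 + 2·9 + 7·3 = 53
‖A‖ = √57 = 7.5498, ‖B‖ = √139 = 11.7898
cos = 53/(√57·√139) = 53/√7923 = 0.5954

0.5954


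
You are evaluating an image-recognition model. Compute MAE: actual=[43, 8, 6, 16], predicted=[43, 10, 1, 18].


Absolute errors: |43-43|=0, |8-10|=2, |6-1|=5, |16-18|=2
Sum = 9
MAE = 9/4 = 9/4

9/4


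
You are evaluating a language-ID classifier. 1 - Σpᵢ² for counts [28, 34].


Probabilities: [28/62, 34/62] ≈ [0.4516, 0.5484]
Σpᵢ² = (784 + 1156)/62² = 1940/3844
Gini = 1 - Σpᵢ² = 1 - 1940/3844 = 0.4953

0.4953


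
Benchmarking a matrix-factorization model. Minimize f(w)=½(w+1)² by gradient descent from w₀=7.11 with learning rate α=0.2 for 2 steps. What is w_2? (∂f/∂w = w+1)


step 1: grad = 7.11+1 = 8.11; w = 7.11 - 0.2·(8.11) = 5.488
step 2: grad = 5.488+1 = 6.488; w = 5.488 - 0.2·(6.488) = 4.1904

4.1904


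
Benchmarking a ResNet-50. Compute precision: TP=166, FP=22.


Precision = TP/(TP+FP)
= 166/(166+22)
= 166/188 = 88.3%

88.3%


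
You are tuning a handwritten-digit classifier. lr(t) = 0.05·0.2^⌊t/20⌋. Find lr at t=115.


n_drops = ⌊115/20⌋ = 5
lr = 0.05·0.2^5 = 0.05·0.00032 = 0.000016

0.000016


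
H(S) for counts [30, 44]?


Probabilities: [30/74, 44/74] ≈ [0.4054, 0.5946]
H = -((30/74)·log₂(30/74) + (44/74)·log₂(44/74))
  = 0.974 bits

0.974 bits


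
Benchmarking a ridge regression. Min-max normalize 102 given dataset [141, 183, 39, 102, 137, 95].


min=39, max=183
(102-39)/(183-39) = 63/144 = 0.4375

0.4375


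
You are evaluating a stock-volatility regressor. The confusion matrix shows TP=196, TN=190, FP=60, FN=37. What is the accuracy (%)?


Accuracy = (TP+TN)/(TP+TN+FP+FN)
= (196+190)/(483)
= 386/483 = 79.92%

79.92%


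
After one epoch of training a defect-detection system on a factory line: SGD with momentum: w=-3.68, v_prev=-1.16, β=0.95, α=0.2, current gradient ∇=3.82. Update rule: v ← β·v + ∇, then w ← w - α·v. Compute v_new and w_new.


v_new = 0.95·-1.16 + 3.82 = -1.102 + 3.82 = 2.718
w_new = -3.68 - 0.2·2.718 = -3.68 - 0.5436 = -4.2236

v_new=2.718, w_new=-4.2236


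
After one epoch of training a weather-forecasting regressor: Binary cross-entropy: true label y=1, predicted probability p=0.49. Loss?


BCE = -[y·ln(p) + (1-y)·ln(1-p)]
= -1·ln(0.49) - 0
= -ln(0.49) = 0.7133

0.7133


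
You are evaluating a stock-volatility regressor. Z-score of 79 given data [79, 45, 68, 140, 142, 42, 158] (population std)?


μ = 96.2857, σ = 45.4901
z = (79 - 96.2857)/45.4901 = -0.38

-0.38


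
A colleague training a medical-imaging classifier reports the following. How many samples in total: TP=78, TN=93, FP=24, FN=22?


Total = TP + TN + FP + FN
= 78 + 93 + 24 + 22
= 217
(Predicted positive: 102, predicted negative: 115)

217


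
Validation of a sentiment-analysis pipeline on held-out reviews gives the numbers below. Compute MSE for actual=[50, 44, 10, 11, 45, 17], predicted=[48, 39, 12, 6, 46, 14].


Squared errors: (50-48)²=4, (44-39)²=25, (10-12)²=4, (11-6)²=25, (45-46)²=1, (17-14)²=9
Sum = 68
MSE = 68/6 = 34/3

34/3


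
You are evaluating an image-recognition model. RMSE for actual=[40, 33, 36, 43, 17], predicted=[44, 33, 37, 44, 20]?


MSE = 27/5 = 5.4
RMSE = √(27/5) = 2.3238

2.3238


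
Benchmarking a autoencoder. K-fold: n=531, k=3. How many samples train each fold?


Fold size = 531/3 = 177
Training per fold = 531 - 177 = 354

354


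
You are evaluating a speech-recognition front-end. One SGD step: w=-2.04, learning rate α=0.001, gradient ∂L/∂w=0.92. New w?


w_new = w - α·∇
= -2.04 - 0.001·0.92
= -2.04 - 0.00092
= -2.04092

-2.04092


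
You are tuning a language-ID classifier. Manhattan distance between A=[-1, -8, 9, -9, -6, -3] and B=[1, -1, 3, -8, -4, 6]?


d = |-1-1| + |-8+ 1| + |9-3| + |-9+ 8| + |-6+ 4| + |-3-6|
  = 2 + 7 + 6 + 1 + 2 + 9
  = 27

27


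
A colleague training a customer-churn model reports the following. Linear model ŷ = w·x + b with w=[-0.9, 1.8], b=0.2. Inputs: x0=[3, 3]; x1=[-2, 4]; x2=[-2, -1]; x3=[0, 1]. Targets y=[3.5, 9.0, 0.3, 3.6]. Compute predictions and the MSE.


ŷ0 = (-0.9)·(3) + (1.8)·(3) + 0.2 = 2.9
ŷ1 = (-0.9)·(-2) + (1.8)·(4) + 0.2 = 9.2
ŷ2 = (-0.9)·(-2) + (1.8)·(-1) + 0.2 = 0.2
ŷ3 = (-0.9)·(0) + (1.8)·(1) + 0.2 = 2.0
errors² = [0.36, 0.04, 0.01, 2.56]
MSE = 2.9700/4 = 0.7425

0.7425


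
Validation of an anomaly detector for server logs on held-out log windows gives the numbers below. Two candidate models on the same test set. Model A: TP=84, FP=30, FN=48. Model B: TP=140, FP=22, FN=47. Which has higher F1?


Model A: P=84/114=0.7368, R=84/132=0.6364, F1=2PR/(P+R)=2TP/(2TP+FP+FN)=168/246=0.6829
Model B: P=140/162=0.8642, R=140/187=0.7487, F1=2PR/(P+R)=2TP/(2TP+FP+FN)=280/349=0.8023
0.6829 < 0.8023 → Model B

Model B


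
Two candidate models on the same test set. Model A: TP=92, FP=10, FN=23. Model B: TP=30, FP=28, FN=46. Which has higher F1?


Model A: P=92/102=0.902, R=92/115=0.8, F1=2PR/(P+R)=2TP/(2TP+FP+FN)=184/217=0.8479
Model B: P=30/58=0.5172, R=30/76=0.3947, F1=2PR/(P+R)=2TP/(2TP+FP+FN)=60/134=0.4478
0.8479 > 0.4478 → Model A

Model A


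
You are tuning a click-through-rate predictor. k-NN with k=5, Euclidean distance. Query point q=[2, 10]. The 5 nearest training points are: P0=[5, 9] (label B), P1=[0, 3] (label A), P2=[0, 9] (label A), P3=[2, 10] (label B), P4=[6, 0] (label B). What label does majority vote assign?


d(q,P0) = 3.1623  (label B)
d(q,P1) = 7.2801  (label A)
d(q,P2) = 2.2361  (label A)
d(q,P3) = 0.0  (label B)
d(q,P4) = 10.7703  (label B)
Votes: A=2, B=3
Majority → B

B


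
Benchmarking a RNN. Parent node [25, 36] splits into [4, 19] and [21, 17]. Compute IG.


Parent = [25, 36], H_parent = 0.9764
H_left = 0.6666 (n=23), H_right = 0.992 (n=38)
H_children = (23/61)·0.6666 + (38/61)·0.992 = 0.8693
IG = 0.9764 - 0.8693 = 0.1071

0.1071


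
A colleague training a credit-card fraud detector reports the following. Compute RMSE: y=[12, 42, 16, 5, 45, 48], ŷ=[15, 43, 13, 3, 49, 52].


MSE = 55/6 = 9.1667
RMSE = √(55/6) = 3.0277

3.0277


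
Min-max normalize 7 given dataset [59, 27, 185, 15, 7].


min=7, max=185
(7-7)/(185-7) = 0/178 = 0.0

0.0


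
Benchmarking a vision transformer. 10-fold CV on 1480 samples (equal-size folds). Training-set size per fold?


Fold size = 1480/10 = 148
Training per fold = 1480 - 148 = 1332

1332


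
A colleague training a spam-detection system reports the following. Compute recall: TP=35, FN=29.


Recall = TP/(TP+FN)
= 35/(35+29)
= 35/64 = 54.69%

54.69%


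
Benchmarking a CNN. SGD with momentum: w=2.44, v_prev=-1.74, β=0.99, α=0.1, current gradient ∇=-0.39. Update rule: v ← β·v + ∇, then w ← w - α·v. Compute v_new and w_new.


v_new = 0.99·-1.74 - 0.39 = -1.7226 - 0.39 = -2.1126
w_new = 2.44 - 0.1·-2.1126 = 2.44 + 0.21126 = 2.65126

v_new=-2.1126, w_new=2.65126


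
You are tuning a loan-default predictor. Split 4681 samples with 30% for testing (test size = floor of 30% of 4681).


Test = ⌊4681·30/100⌋ = 1404
Train = 4681 - 1404 = 3277

Train: 3277, Test: 1404


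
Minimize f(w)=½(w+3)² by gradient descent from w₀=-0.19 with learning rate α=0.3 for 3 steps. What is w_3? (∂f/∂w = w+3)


step 1: grad = -0.19+3 = 2.81; w = -0.19 - 0.3·(2.81) = -1.033
step 2: grad = -1.033+3 = 1.967; w = -1.033 - 0.3·(1.967) = -1.6231
step 3: grad = -1.6231+3 = 1.3769; w = -1.6231 - 0.3·(1.3769) = -2.03617

-2.03617


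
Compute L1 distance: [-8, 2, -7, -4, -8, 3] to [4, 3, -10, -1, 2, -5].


d = |-8-4| + |2-3| + |-7+ 10| + |-4+ 1| + |-8-2| + |3+ 5|
  = 12 + 1 + 3 + 3 + 10 + 8
  = 37

37


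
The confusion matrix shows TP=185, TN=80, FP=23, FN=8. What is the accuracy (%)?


Accuracy = (TP+TN)/(TP+TN+FP+FN)
= (185+80)/(296)
= 265/296 = 89.53%

89.53%


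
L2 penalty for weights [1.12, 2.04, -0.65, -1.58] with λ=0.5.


‖w‖₂² = (1.12)² + (2.04)² + (-0.65)² + (-1.58)²
     = 1.2544 + 4.1616 + 0.4225 + 2.4964
     = 8.3349
λ·‖w‖₂² = 0.5·8.3349 = 4.16745

4.16745


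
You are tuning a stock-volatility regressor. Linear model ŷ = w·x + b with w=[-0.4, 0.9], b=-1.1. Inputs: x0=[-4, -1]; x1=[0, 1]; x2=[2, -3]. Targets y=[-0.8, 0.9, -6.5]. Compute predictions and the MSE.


ŷ0 = (-0.4)·(-4) + (0.9)·(-1) - 1.1 = -0.4
ŷ1 = (-0.4)·(0) + (0.9)·(1) - 1.1 = -0.2
ŷ2 = (-0.4)·(2) + (0.9)·(-3) - 1.1 = -4.6
errors² = [0.16, 1.21, 3.61]
MSE = 4.9800/3 = 1.66

1.66


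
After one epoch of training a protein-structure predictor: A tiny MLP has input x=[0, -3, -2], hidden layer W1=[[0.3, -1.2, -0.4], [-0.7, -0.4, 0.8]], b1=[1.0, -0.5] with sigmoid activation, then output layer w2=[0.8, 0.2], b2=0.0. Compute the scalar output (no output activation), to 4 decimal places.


z1[0] = (0.3)·(0) + (-1.2)·(-3) + (-0.4)·(-2) + 1.0 = 5.4
z1[1] = (-0.7)·(0) + (-0.4)·(-3) + (0.8)·(-2) - 0.5 = -0.9
h = sigmoid(z1) = [0.9955, 0.2891]
output = (0.8)·(0.9955) + (0.2)·(0.2891) + 0.0 = 0.8542

0.8542


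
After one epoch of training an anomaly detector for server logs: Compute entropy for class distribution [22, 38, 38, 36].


Probabilities: [22/134, 38/134, 38/134, 36/134] ≈ [0.1642, 0.2836, 0.2836, 0.2687]
H = -((22/134)·log₂(22/134) + (38/134)·log₂(38/134) + (38/134)·log₂(38/134) + (36/134)·log₂(36/134))
  = 1.9686 bits

1.9686 bits


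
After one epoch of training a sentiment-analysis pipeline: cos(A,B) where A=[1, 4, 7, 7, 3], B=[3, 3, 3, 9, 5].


A·B = 1·3 + 4·3 + 7·3 + 7·9 + 3·5 = 114
‖A‖ = √124 = 11.1355, ‖B‖ = √133 = 11.5326
cos = 114/(√124·√133) = 114/√16492 = 0.8877

0.8877


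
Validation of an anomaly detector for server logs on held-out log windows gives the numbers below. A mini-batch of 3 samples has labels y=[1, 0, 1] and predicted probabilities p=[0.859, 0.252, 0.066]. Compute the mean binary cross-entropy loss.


L[0] = -ln(0.859) = 0.152
L[1] = -ln(1-0.252) = -ln(0.748) = 0.2904
L[2] = -ln(0.066) = 2.7181
mean = (0.152 + 0.2904 + 2.7181)/3 = 1.0535

1.0535


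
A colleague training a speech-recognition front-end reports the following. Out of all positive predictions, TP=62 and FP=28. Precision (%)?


Precision = TP/(TP+FP)
= 62/(62+28)
= 62/90 = 68.89%

68.89%


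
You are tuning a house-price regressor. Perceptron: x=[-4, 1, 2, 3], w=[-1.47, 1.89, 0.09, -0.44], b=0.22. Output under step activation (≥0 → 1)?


z = (-4)·(-1.47) + (1)·(1.89) + (2)·(0.09) + (3)·(-0.44) + 0.22
  = 6.85
step(z) = 1 (z≥0)

1


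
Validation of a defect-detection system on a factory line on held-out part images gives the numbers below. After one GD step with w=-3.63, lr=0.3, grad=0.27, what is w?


w_new = w - α·∇
= -3.63 - 0.3·0.27
= -3.63 - 0.081
= -3.711

-3.711


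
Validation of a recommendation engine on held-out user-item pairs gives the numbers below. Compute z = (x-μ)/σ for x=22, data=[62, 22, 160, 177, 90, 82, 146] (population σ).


μ = 105.5714, σ = 52.6168
z = (22 - 105.5714)/52.6168 = -1.5883

-1.5883


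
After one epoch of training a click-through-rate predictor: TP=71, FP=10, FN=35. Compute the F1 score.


Precision = 71/81 = 0.8765
Recall = 71/106 = 0.6698
F1 = 2·P·R/(P+R) = 2·TP/(2·TP+FP+FN) = 142/(142+10+35) = 142/187 = 0.7594

0.7594


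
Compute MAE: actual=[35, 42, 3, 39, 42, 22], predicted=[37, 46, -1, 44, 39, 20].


Absolute errors: |35-37|=2, |42-46|=4, |3+ 1|=4, |39-44|=5, |42-39|=3, |22-20|=2
Sum = 20
MAE = 20/6 = 10/3

10/3


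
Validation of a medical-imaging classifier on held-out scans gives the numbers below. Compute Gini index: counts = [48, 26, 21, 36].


Probabilities: [48/131, 26/131, 21/131, 36/131] ≈ [0.3664, 0.1985, 0.1603, 0.2748]
Σpᵢ² = (2304 + 676 + 441 + 1296)/131² = 4717/17161
Gini = 1 - Σpᵢ² = 1 - 4717/17161 = 0.7251

0.7251


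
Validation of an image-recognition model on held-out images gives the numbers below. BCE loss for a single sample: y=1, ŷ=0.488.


BCE = -[y·ln(p) + (1-y)·ln(1-p)]
= -1·ln(0.488) - 0
= -ln(0.488) = 0.7174

0.7174


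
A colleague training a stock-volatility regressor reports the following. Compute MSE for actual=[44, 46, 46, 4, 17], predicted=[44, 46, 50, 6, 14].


Squared errors: (44-44)²=0, (46-46)²=0, (46-50)²=16, (4-6)²=4, (17-14)²=9
Sum = 29
MSE = 29/5 = 29/5

29/5


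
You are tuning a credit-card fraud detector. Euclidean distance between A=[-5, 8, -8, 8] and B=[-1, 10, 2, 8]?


d = √((-5+ 1)² + (8-10)² + (-8-2)² + (8-8)²)
  = √(16 + 4 + 100 + 0)
  = √120 = 10.9545

10.9545


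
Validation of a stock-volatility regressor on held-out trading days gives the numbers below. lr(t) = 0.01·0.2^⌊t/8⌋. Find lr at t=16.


n_drops = ⌊16/8⌋ = 2
lr = 0.01·0.2^2 = 0.01·0.04 = 0.0004

0.0004


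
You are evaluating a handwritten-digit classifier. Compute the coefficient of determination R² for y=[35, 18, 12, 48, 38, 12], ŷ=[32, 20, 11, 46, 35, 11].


ȳ = 27.1667
SS_res = Σ(y-ŷ)² = 28
SS_tot = Σ(y-ȳ)² = 1156.83
R² = 1 - SS_res/SS_tot = 1 - 0.0242 = 0.9758

0.9758


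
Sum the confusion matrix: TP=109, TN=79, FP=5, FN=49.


Total = TP + TN + FP + FN
= 109 + 79 + 5 + 49
= 242
(Predicted positive: 114, predicted negative: 128)

242


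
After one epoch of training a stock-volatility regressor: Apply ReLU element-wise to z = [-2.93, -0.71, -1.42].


ReLU(-2.93) = max(0, -2.93) = 0.0
ReLU(-0.71) = max(0, -0.71) = 0.0
ReLU(-1.42) = max(0, -1.42) = 0.0
result = [0.0, 0.0, 0.0]

[0.0, 0.0, 0.0]


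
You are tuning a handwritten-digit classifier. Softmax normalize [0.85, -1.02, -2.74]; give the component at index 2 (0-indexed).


Exponentials: e^0.85=2.3396, e^-1.02=0.3606, e^-2.74=0.0646
Sum = 2.7648
Softmax = [0.8462, 0.1304, 0.0234]
p[2] = 0.0646/2.7648 = 0.0234

0.0234


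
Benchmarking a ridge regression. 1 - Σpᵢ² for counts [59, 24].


Probabilities: [59/83, 24/83] ≈ [0.7108, 0.2892]
Σpᵢ² = (3481 + 576)/83² = 4057/6889
Gini = 1 - Σpᵢ² = 1 - 4057/6889 = 0.4111

0.4111


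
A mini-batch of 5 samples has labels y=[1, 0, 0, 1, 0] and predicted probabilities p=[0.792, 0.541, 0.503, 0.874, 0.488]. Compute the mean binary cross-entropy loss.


L[0] = -ln(0.792) = 0.2332
L[1] = -ln(1-0.541) = -ln(0.459) = 0.7787
L[2] = -ln(1-0.503) = -ln(0.497) = 0.6992
L[3] = -ln(0.874) = 0.1347
L[4] = -ln(1-0.488) = -ln(0.512) = 0.6694
mean = (0.2332 + 0.7787 + 0.6992 + 0.1347 + 0.6694)/5 = 0.503

0.503


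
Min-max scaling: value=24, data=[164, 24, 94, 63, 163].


min=24, max=164
(24-24)/(164-24) = 0/140 = 0.0

0.0


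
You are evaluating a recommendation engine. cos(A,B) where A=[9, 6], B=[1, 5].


A·B = 9·1 + 6·5 = 39
‖A‖ = √117 = 10.8167, ‖B‖ = √26 = 5.099
cos = 39/(√117·√26) = 39/√3042 = 0.7071

0.7071


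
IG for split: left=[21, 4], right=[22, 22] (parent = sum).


Parent = [43, 26], H_parent = 0.9558
H_left = 0.6343 (n=25), H_right = 1 (n=44)
H_children = (25/69)·0.6343 + (44/69)·1 = 0.8675
IG = 0.9558 - 0.8675 = 0.0883

0.0883


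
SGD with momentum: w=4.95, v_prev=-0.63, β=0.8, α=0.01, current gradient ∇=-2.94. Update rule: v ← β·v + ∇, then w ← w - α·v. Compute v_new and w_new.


v_new = 0.8·-0.63 - 2.94 = -0.504 - 2.94 = -3.444
w_new = 4.95 - 0.01·-3.444 = 4.95 + 0.03444 = 4.98444

v_new=-3.444, w_new=4.98444


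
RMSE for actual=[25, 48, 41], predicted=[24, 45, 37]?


MSE = 26/3 = 8.6667
RMSE = √(26/3) = 2.9439

2.9439


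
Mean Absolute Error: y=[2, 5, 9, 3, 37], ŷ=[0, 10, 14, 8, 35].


Absolute errors: |2-0|=2, |5-10|=5, |9-14|=5, |3-8|=5, |37-35|=2
Sum = 19
MAE = 19/5 = 19/5

19/5


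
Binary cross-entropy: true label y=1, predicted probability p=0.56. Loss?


BCE = -[y·ln(p) + (1-y)·ln(1-p)]
= -1·ln(0.56) - 0
= -ln(0.56) = 0.5798

0.5798


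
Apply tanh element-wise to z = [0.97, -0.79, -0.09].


tanh(0.97) = 0.7487
tanh(-0.79) = -0.6584
tanh(-0.09) = -0.0898
result = [0.7487, -0.6584, -0.0898]

[0.7487, -0.6584, -0.0898]


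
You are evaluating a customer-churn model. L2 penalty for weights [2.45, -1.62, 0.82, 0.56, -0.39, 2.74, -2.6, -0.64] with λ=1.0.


‖w‖₂² = (2.45)² + (-1.62)² + (0.82)² + (0.56)² + (-0.39)² + (2.74)² + (-2.6)² + (-0.64)²
     = 6.0025 + 2.6244 + 0.6724 + 0.3136 + 0.1521 + 7.5076 + 6.76 + 0.4096
     = 24.4422
λ·‖w‖₂² = 1.0·24.4422 = 24.4422

24.4422


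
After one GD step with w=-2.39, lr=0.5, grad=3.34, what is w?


w_new = w - α·∇
= -2.39 - 0.5·3.34
= -2.39 - 1.67
= -4.06

-4.06


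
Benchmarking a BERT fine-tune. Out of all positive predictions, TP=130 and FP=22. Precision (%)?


Precision = TP/(TP+FP)
= 130/(130+22)
= 130/152 = 85.53%

85.53%


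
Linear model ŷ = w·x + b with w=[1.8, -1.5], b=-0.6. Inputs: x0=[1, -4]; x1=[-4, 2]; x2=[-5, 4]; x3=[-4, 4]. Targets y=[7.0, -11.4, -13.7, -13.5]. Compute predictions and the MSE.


ŷ0 = (1.8)·(1) + (-1.5)·(-4) - 0.6 = 7.2
ŷ1 = (1.8)·(-4) + (-1.5)·(2) - 0.6 = -10.8
ŷ2 = (1.8)·(-5) + (-1.5)·(4) - 0.6 = -15.6
ŷ3 = (1.8)·(-4) + (-1.5)·(4) - 0.6 = -13.8
errors² = [0.04, 0.36, 3.61, 0.09]
MSE = 4.1000/4 = 1.025

1.025


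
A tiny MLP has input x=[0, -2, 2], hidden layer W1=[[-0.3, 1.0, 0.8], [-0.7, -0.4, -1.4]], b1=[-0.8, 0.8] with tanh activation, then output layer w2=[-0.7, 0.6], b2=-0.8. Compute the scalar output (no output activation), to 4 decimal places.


z1[0] = (-0.3)·(0) + (1.0)·(-2) + (0.8)·(2) - 0.8 = -1.2
z1[1] = (-0.7)·(0) + (-0.4)·(-2) + (-1.4)·(2) + 0.8 = -1.2
h = tanh(z1) = [-0.8337, -0.8337]
output = (-0.7)·(-0.8337) + (0.6)·(-0.8337) - 0.8 = -0.7166

-0.7166


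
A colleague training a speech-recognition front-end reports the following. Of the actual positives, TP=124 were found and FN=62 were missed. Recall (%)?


Recall = TP/(TP+FN)
= 124/(124+62)
= 124/186 = 66.67%

66.67%


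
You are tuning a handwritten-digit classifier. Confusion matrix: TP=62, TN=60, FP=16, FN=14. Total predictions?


Total = TP + TN + FP + FN
= 62 + 60 + 16 + 14
= 152
(Predicted positive: 78, predicted negative: 74)

152


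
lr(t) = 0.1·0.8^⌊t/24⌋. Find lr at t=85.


n_drops = ⌊85/24⌋ = 3
lr = 0.1·0.8^3 = 0.1·0.512 = 0.0512

0.0512


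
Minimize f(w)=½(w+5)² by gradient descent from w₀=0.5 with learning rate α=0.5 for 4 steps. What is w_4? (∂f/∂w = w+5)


step 1: grad = 0.5+5 = 5.5; w = 0.5 - 0.5·(5.5) = -2.25
step 2: grad = -2.25+5 = 2.75; w = -2.25 - 0.5·(2.75) = -3.625
step 3: grad = -3.625+5 = 1.375; w = -3.625 - 0.5·(1.375) = -4.3125
step 4: grad = -4.3125+5 = 0.6875; w = -4.3125 - 0.5·(0.6875) = -4.65625

-4.65625


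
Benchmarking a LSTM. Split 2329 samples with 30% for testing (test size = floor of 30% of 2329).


Test = ⌊2329·30/100⌋ = 698
Train = 2329 - 698 = 1631

Train: 1631, Test: 698


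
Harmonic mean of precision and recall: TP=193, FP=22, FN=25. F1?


Precision = 193/215 = 0.8977
Recall = 193/218 = 0.8853
F1 = 2·P·R/(P+R) = 2·TP/(2·TP+FP+FN) = 386/(386+22+25) = 386/433 = 0.8915

0.8915


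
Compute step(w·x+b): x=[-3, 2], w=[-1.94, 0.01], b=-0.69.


z = (-3)·(-1.94) + (2)·(0.01) - 0.69
  = 5.15
step(z) = 1 (z≥0)

1


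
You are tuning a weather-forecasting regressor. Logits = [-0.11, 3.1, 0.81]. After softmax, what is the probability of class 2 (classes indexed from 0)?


Exponentials: e^-0.11=0.8958, e^3.1=22.198, e^0.81=2.2479
Sum = 25.3417
Softmax = [0.0354, 0.8759, 0.0887]
p[2] = 2.2479/25.3417 = 0.0887

0.0887


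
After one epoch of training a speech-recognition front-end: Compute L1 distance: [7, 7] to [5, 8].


d = |7-5| + |7-8|
  = 2 + 1
  = 3

3


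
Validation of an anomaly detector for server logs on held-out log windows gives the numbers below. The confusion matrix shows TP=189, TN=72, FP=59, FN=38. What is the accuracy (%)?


Accuracy = (TP+TN)/(TP+TN+FP+FN)
= (189+72)/(358)
= 261/358 = 72.91%

72.91%


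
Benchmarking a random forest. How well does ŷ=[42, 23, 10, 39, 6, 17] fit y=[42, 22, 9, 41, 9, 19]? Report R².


ȳ = 23.6667
SS_res = Σ(y-ŷ)² = 19
SS_tot = Σ(y-ȳ)² = 1091.33
R² = 1 - SS_res/SS_tot = 1 - 0.0174 = 0.9826

0.9826


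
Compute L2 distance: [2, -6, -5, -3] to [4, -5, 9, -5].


d = √((2-4)² + (-6+ 5)² + (-5-9)² + (-3+ 5)²)
  = √(4 + 1 + 196 + 4)
  = √205 = 14.3178

14.3178


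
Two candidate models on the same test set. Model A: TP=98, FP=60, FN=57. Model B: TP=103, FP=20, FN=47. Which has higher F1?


Model A: P=98/158=0.6203, R=98/155=0.6323, F1=2PR/(P+R)=2TP/(2TP+FP+FN)=196/313=0.6262
Model B: P=103/123=0.8374, R=103/150=0.6867, F1=2PR/(P+R)=2TP/(2TP+FP+FN)=206/273=0.7546
0.6262 < 0.7546 → Model B

Model B


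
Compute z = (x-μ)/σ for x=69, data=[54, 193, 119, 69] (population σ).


μ = 108.75, σ = 54.2696
z = (69 - 108.75)/54.2696 = -0.7325

-0.7325


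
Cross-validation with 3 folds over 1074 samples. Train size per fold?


Fold size = 1074/3 = 358
Training per fold = 1074 - 358 = 716

716


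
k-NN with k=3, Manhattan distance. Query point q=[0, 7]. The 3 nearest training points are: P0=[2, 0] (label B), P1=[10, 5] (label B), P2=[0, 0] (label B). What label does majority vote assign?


d(q,P0) = 9  (label B)
d(q,P1) = 12  (label B)
d(q,P2) = 7  (label B)
Votes: A=0, B=3
Majority → B

B


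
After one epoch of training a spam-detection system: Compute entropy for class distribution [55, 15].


Probabilities: [55/70, 15/70] ≈ [0.7857, 0.2143]
H = -((55/70)·log₂(55/70) + (15/70)·log₂(15/70))
  = 0.7496 bits

0.7496 bits


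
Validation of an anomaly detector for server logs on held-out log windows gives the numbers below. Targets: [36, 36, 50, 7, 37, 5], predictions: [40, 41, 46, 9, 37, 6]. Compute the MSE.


Squared errors: (36-40)²=16, (36-41)²=25, (50-46)²=16, (7-9)²=4, (37-37)²=0, (5-6)²=1
Sum = 62
MSE = 62/6 = 31/3

31/3


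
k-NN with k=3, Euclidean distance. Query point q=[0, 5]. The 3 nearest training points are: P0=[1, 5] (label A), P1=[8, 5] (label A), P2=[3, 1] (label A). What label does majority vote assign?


d(q,P0) = 1.0  (label A)
d(q,P1) = 8.0  (label A)
d(q,P2) = 5.0  (label A)
Votes: A=3, B=0
Majority → A

A


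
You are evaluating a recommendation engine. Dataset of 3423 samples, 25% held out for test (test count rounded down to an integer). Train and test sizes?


Test = ⌊3423·25/100⌋ = 855
Train = 3423 - 855 = 2568

Train: 2568, Test: 855


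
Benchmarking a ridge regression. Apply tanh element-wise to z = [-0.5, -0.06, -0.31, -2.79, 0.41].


tanh(-0.5) = -0.4621
tanh(-0.06) = -0.0599
tanh(-0.31) = -0.3004
tanh(-2.79) = -0.9925
tanh(0.41) = 0.3885
result = [-0.4621, -0.0599, -0.3004, -0.9925, 0.3885]

[-0.4621, -0.0599, -0.3004, -0.9925, 0.3885]


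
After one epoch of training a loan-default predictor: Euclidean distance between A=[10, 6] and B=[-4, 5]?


d = √((10+ 4)² + (6-5)²)
  = √(196 + 1)
  = √197 = 14.0357

14.0357


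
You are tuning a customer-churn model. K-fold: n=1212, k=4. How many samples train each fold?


Fold size = 1212/4 = 303
Training per fold = 1212 - 303 = 909

909


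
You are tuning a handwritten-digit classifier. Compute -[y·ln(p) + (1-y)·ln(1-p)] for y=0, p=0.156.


BCE = -[y·ln(p) + (1-y)·ln(1-p)]
= -0 - 1·ln(1-0.156)
= -ln(0.844) = 0.1696

0.1696


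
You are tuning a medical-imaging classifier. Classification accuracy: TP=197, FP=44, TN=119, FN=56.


Accuracy = (TP+TN)/(TP+TN+FP+FN)
= (197+119)/(416)
= 316/416 = 75.96%

75.96%


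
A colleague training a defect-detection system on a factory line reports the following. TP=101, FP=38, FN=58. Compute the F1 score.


Precision = 101/139 = 0.7266
Recall = 101/159 = 0.6352
F1 = 2·P·R/(P+R) = 2·TP/(2·TP+FP+FN) = 202/(202+38+58) = 202/298 = 0.6779

0.6779


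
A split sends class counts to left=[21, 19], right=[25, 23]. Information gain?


Parent = [46, 42], H_parent = 0.9985
H_left = 0.9982 (n=40), H_right = 0.9987 (n=48)
H_children = (40/88)·0.9982 + (48/88)·0.9987 = 0.9985
IG = 0.9985 - 0.9985 = 0.0

0.0


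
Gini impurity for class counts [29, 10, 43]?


Probabilities: [29/82, 10/82, 43/82] ≈ [0.3537, 0.122, 0.5244]
Σpᵢ² = (841 + 100 + 1849)/82² = 2790/6724
Gini = 1 - Σpᵢ² = 1 - 2790/6724 = 0.5851

0.5851


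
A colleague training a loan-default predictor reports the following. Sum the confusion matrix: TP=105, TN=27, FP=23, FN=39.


Total = TP + TN + FP + FN
= 105 + 27 + 23 + 39
= 194
(Predicted positive: 128, predicted negative: 66)

194


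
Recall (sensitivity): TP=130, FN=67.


Recall = TP/(TP+FN)
= 130/(130+67)
= 130/197 = 65.99%

65.99%


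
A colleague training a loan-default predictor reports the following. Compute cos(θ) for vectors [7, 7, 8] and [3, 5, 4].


A·B = 7·3 + 7·5 + 8·4 = 88
‖A‖ = √162 = 12.7279, ‖B‖ = √50 = 7.0711
cos = 88/(√162·√50) = 88/√8100 = 0.9778

0.9778


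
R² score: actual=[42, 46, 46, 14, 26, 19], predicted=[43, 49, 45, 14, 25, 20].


ȳ = 32.1667
SS_res = Σ(y-ŷ)² = 13
SS_tot = Σ(y-ȳ)² = 1020.83
R² = 1 - SS_res/SS_tot = 1 - 0.0127 = 0.9873

0.9873


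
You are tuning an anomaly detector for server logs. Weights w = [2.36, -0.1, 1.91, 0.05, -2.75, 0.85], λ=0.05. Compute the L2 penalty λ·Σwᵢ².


‖w‖₂² = (2.36)² + (-0.1)² + (1.91)² + (0.05)² + (-2.75)² + (0.85)²
     = 5.5696 + 0.01 + 3.6481 + 0.0025 + 7.5625 + 0.7225
     = 17.5152
λ·‖w‖₂² = 0.05·17.5152 = 0.87576

0.87576


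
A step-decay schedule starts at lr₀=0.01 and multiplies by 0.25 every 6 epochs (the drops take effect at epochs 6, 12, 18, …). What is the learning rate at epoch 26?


n_drops = ⌊26/6⌋ = 4
lr = 0.01·0.25^4 = 0.01·0.00390625 = 0.0000390625

0.0000390625


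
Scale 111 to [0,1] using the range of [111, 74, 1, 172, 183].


min=1, max=183
(111-1)/(183-1) = 110/182 = 0.6044

0.6044


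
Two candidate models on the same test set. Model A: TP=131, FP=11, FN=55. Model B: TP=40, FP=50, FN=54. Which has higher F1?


Model A: P=131/142=0.9225, R=131/186=0.7043, F1=2PR/(P+R)=2TP/(2TP+FP+FN)=262/328=0.7988
Model B: P=40/90=0.4444, R=40/94=0.4255, F1=2PR/(P+R)=2TP/(2TP+FP+FN)=80/184=0.4348
0.7988 > 0.4348 → Model A

Model A


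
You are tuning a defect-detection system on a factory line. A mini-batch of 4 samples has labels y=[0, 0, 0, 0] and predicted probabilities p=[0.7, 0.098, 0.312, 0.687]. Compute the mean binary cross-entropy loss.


L[0] = -ln(1-0.7) = -ln(0.3) = 1.204
L[1] = -ln(1-0.098) = -ln(0.902) = 0.1031
L[2] = -ln(1-0.312) = -ln(0.688) = 0.374
L[3] = -ln(1-0.687) = -ln(0.313) = 1.1616
mean = (1.204 + 0.1031 + 0.374 + 1.1616)/4 = 0.7107

0.7107


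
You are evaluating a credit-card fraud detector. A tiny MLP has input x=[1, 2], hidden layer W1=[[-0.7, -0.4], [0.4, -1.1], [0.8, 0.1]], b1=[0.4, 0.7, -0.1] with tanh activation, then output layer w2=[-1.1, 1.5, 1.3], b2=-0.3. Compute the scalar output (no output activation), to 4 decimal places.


z1[0] = (-0.7)·(1) + (-0.4)·(2) + 0.4 = -1.1
z1[1] = (0.4)·(1) + (-1.1)·(2) + 0.7 = -1.1
z1[2] = (0.8)·(1) + (0.1)·(2) - 0.1 = 0.9
h = tanh(z1) = [-0.8005, -0.8005, 0.7163]
output = (-1.1)·(-0.8005) + (1.5)·(-0.8005) + (1.3)·(0.7163) - 0.3 = 0.311

0.311


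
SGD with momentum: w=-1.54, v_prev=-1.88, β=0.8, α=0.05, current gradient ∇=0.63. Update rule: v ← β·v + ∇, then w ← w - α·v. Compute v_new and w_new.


v_new = 0.8·-1.88 + 0.63 = -1.504 + 0.63 = -0.874
w_new = -1.54 - 0.05·-0.874 = -1.54 + 0.0437 = -1.4963

v_new=-0.874, w_new=-1.4963


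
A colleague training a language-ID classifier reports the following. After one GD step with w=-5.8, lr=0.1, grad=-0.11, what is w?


w_new = w - α·∇
= -5.8 - 0.1·-0.11
= -5.8 + 0.011
= -5.789

-5.789
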